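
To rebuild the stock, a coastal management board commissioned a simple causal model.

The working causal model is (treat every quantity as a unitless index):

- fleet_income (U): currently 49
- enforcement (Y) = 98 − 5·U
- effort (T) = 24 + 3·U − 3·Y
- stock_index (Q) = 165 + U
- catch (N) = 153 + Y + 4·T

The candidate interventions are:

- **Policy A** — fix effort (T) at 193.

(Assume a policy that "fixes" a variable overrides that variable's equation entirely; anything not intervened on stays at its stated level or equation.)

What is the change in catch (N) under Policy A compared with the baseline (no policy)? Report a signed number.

-1676

Baseline:
  U = 49
  Y = 98 − 5·49 = -147
  T = 24 + 3·49 − 3·(-147) = 612
  N = 153 + (-147) + 4·612 = 2454
Policy A (T := 193):
  U = 49
  Y = 98 − 5·49 = -147
  T = 193
  N = 153 + (-147) + 4·193 = 778
Change in N: 778 − 2454 = -1676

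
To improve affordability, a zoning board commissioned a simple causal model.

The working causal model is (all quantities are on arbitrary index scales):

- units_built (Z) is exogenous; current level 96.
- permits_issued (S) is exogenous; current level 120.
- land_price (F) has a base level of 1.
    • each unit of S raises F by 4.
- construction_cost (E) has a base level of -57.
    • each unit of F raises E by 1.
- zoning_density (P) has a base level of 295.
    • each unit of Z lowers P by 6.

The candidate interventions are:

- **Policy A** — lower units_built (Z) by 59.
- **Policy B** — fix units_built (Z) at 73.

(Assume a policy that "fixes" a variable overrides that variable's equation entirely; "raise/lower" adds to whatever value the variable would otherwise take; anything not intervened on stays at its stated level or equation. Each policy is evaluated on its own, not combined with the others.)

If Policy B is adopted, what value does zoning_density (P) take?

-143

Policy B (Z := 73):
  Z = 73
  P = 295 − 6·73 = -143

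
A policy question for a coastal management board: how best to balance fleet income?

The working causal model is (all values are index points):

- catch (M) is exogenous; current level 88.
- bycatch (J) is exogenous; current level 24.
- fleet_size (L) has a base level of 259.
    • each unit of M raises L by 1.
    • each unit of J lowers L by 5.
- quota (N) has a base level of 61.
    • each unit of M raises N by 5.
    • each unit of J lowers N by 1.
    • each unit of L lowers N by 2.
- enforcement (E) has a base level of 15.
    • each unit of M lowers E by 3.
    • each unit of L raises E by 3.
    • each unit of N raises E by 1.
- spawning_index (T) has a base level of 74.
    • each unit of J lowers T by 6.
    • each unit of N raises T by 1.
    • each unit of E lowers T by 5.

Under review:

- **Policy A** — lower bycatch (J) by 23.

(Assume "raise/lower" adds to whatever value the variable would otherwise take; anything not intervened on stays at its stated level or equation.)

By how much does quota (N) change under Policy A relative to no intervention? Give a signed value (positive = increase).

-207

Baseline:
  M = 88
  J = 24
  L = 259 + 88 − 5·24 = 227
  N = 61 + 5·88 − 24 − 2·227 = 23
Policy A (J − 23):
  M = 88
  J = 24 − 23 = 1
  L = 259 + 88 − 5·1 = 342
  N = 61 + 5·88 − 1 − 2·342 = -184
Change in N: -184 − 23 = -207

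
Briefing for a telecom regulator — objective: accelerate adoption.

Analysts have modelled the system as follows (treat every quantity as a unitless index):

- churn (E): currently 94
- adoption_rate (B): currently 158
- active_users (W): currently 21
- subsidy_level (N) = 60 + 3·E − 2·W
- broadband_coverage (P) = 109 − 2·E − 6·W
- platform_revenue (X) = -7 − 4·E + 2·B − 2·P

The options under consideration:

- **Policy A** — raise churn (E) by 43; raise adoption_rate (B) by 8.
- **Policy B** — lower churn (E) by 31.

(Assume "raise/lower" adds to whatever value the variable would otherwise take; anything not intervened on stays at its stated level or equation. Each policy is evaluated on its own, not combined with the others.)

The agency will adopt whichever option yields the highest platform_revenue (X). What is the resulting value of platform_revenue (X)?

Policy A (E + 43, B + 8):
  E = 94 + 43 = 137
  B = 158 + 8 = 166
  W = 21
  P = 109 − 2·137 − 6·21 = -291
  X = -7 − 4·137 + 2·166 − 2·(-291) = 359
Policy B (E − 31):
  E = 94 − 31 = 63
  B = 158
  W = 21
  P = 109 − 2·63 − 6·21 = -143
  X = -7 − 4·63 + 2·158 − 2·(-143) = 343
Comparing — Policy A: X=359, Policy B: X=343. Highest is 359 (Policy A).

359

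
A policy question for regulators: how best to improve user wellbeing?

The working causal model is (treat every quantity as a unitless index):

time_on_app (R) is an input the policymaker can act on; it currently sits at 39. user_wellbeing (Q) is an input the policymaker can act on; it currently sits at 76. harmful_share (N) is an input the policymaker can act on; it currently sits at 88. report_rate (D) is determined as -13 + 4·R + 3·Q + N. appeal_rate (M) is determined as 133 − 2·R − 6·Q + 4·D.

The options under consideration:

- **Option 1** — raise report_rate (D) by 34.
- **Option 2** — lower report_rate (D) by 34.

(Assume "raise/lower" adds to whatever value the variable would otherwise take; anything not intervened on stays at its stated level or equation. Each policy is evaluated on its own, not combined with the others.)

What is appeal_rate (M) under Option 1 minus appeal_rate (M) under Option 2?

272

Option 1 (D + 34):
  R = 39
  Q = 76
  N = 88
  D = -13 + 4·39 + 3·76 + 88 (+34 from intervention) = 493
  M = 133 − 2·39 − 6·76 + 4·493 = 1571
Option 2 (D − 34):
  R = 39
  Q = 76
  N = 88
  D = -13 + 4·39 + 3·76 + 88 (−34 from intervention) = 425
  M = 133 − 2·39 − 6·76 + 4·425 = 1299
M: 1571 − 1299 = 272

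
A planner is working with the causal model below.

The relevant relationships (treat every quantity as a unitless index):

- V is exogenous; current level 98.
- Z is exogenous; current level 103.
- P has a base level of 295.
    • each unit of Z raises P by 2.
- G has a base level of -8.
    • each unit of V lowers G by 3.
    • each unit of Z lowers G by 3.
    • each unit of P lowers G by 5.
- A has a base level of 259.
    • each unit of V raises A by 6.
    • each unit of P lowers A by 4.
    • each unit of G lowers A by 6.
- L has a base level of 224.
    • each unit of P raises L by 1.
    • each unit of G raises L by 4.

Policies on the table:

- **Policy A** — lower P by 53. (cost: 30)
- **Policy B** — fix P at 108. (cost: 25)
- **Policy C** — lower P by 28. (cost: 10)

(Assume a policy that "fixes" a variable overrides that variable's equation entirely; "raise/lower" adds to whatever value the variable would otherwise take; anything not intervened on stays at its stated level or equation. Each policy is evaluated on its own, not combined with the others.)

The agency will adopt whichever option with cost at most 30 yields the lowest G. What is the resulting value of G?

-2976

Policy A (P − 53):
  V = 98
  Z = 103
  P = 295 + 2·103 (−53 from intervention) = 448
  G = -8 − 3·98 − 3·103 − 5·448 = -2851
Policy B (P := 108):
  V = 98
  Z = 103
  P = 108
  G = -8 − 3·98 − 3·103 − 5·108 = -1151
Policy C (P − 28):
  V = 98
  Z = 103
  P = 295 + 2·103 (−28 from intervention) = 473
  G = -8 − 3·98 − 3·103 − 5·473 = -2976
Comparing — Policy A: G=-2851, Policy B: G=-1151, Policy C: G=-2976. Lowest is -2976 (Policy C).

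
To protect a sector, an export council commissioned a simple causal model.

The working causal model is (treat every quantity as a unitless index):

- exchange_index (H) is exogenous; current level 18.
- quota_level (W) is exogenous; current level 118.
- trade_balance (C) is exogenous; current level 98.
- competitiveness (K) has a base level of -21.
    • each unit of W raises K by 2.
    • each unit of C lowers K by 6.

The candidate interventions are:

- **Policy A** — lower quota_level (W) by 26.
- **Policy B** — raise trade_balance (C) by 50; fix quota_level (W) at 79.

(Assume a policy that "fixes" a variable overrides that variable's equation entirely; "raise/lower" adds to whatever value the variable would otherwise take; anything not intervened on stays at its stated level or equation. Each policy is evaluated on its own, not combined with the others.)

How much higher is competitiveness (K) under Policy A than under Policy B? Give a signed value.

326

Policy A (W − 26):
  W = 118 − 26 = 92
  C = 98
  K = -21 + 2·92 − 6·98 = -425
Policy B (C + 50, W := 79):
  W = 79
  C = 98 + 50 = 148
  K = -21 + 2·79 − 6·148 = -751
K: -425 − (-751) = 326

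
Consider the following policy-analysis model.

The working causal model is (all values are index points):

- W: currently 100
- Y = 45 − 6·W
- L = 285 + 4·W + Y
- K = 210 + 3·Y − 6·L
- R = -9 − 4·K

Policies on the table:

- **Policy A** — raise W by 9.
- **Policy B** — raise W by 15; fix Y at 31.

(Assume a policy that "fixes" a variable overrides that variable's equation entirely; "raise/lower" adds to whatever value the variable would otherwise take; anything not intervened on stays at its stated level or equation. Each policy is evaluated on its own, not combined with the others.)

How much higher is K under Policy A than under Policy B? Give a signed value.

2064

Policy A (W + 9):
  W = 100 + 9 = 109
  Y = 45 − 6·109 = -609
  L = 285 + 4·109 + (-609) = 112
  K = 210 + 3·(-609) − 6·112 = -2289
Policy B (W + 15, Y := 31):
  W = 100 + 15 = 115
  Y = 31
  L = 285 + 4·115 + 31 = 776
  K = 210 + 3·31 − 6·776 = -4353
K: -2289 − (-4353) = 2064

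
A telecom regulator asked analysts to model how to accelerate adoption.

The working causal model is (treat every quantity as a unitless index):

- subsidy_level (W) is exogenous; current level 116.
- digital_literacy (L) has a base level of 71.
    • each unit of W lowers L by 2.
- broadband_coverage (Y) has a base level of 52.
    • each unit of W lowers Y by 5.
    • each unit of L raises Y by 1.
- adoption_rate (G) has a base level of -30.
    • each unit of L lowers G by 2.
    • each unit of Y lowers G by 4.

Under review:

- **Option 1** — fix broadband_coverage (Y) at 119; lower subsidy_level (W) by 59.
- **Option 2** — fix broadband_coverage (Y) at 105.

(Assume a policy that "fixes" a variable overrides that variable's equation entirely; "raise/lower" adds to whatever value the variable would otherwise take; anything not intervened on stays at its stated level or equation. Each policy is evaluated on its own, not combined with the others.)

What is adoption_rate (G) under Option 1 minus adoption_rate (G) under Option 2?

-292

Option 1 (Y := 119, W − 59):
  W = 116 − 59 = 57
  L = 71 − 2·57 = -43
  Y = 119
  G = -30 − 2·(-43) − 4·119 = -420
Option 2 (Y := 105):
  W = 116
  L = 71 − 2·116 = -161
  Y = 105
  G = -30 − 2·(-161) − 4·105 = -128
G: -420 − (-128) = -292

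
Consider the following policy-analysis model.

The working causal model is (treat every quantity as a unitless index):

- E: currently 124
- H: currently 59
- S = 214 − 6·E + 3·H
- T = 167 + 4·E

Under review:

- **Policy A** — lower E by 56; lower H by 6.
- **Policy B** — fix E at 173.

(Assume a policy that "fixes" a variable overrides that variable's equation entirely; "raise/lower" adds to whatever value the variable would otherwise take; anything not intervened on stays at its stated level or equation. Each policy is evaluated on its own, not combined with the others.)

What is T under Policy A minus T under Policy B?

-420

Policy A (E − 56, H − 6):
  E = 124 − 56 = 68
  T = 167 + 4·68 = 439
Policy B (E := 173):
  E = 173
  T = 167 + 4·173 = 859
T: 439 − 859 = -420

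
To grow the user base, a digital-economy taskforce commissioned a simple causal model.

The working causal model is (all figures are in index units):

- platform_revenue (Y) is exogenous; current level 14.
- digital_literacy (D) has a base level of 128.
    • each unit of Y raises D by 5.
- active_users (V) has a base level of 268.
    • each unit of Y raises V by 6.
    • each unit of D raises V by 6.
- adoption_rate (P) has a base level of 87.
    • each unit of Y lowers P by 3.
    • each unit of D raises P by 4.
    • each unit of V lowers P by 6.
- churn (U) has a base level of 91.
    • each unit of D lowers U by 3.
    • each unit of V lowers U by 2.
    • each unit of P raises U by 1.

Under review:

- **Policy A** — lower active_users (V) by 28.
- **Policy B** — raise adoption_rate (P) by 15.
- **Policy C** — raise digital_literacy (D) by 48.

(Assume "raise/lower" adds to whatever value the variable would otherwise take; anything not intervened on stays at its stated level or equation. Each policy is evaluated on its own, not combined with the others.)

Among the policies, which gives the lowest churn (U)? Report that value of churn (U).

-14242

Policy A (V − 28):
  Y = 14
  D = 128 + 5·14 = 198
  V = 268 + 6·14 + 6·198 (−28 from intervention) = 1512
  P = 87 − 3·14 + 4·198 − 6·1512 = -8235
  U = 91 − 3·198 − 2·1512 + (-8235) = -11762
Policy B (P + 15):
  Y = 14
  D = 128 + 5·14 = 198
  V = 268 + 6·14 + 6·198 = 1540
  P = 87 − 3·14 + 4·198 − 6·1540 (+15 from intervention) = -8388
  U = 91 − 3·198 − 2·1540 + (-8388) = -11971
Policy C (D + 48):
  Y = 14
  D = 128 + 5·14 (+48 from intervention) = 246
  V = 268 + 6·14 + 6·246 = 1828
  P = 87 − 3·14 + 4·246 − 6·1828 = -9939
  U = 91 − 3·246 − 2·1828 + (-9939) = -14242
Comparing — Policy A: U=-11762, Policy B: U=-11971, Policy C: U=-14242. Lowest is -14242 (Policy C).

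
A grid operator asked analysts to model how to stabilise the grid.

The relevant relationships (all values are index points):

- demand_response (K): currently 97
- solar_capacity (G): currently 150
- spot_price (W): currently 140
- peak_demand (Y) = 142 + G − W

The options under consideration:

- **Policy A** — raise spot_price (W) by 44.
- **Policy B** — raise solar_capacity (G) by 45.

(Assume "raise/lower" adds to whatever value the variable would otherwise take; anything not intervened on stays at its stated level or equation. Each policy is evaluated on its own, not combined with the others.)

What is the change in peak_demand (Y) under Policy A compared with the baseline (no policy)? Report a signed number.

-44

Baseline:
  G = 150
  W = 140
  Y = 142 + 150 − 140 = 152
Policy A (W + 44):
  G = 150
  W = 140 + 44 = 184
  Y = 142 + 150 − 184 = 108
Change in Y: 108 − 152 = -44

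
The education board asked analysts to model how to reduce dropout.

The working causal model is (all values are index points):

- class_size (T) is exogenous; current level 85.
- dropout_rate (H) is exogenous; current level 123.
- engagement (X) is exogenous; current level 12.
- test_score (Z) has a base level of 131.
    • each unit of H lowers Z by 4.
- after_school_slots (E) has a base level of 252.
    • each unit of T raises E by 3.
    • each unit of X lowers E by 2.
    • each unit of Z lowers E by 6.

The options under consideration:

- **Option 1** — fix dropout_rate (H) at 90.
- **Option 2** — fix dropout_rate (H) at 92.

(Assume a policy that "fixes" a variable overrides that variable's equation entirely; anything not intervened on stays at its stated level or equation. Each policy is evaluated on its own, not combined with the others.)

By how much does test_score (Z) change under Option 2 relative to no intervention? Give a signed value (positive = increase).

Baseline:
  H = 123
  Z = 131 − 4·123 = -361
Option 2 (H := 92):
  H = 92
  Z = 131 − 4·92 = -237
Change in Z: -237 − (-361) = 124

124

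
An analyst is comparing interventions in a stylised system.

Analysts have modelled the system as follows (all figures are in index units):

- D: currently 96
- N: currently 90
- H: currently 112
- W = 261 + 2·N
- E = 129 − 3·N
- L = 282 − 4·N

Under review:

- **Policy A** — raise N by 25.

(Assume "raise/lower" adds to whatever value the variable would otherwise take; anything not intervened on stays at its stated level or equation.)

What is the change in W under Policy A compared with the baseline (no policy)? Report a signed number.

Baseline:
  N = 90
  W = 261 + 2·90 = 441
Policy A (N + 25):
  N = 90 + 25 = 115
  W = 261 + 2·115 = 491
Change in W: 491 − 441 = 50

50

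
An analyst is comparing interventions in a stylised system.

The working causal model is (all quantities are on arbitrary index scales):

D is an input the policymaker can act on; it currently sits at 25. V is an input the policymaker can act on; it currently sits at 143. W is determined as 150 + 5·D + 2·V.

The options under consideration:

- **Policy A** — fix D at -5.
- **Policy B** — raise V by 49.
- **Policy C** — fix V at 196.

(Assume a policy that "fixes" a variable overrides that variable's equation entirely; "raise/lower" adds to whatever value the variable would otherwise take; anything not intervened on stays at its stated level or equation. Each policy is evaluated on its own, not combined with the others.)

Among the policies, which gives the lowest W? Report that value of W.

411

Policy A (D := -5):
  D = -5
  V = 143
  W = 150 + 5·(-5) + 2·143 = 411
Policy B (V + 49):
  D = 25
  V = 143 + 49 = 192
  W = 150 + 5·25 + 2·192 = 659
Policy C (V := 196):
  D = 25
  V = 196
  W = 150 + 5·25 + 2·196 = 667
Comparing — Policy A: W=411, Policy B: W=659, Policy C: W=667. Lowest is 411 (Policy A).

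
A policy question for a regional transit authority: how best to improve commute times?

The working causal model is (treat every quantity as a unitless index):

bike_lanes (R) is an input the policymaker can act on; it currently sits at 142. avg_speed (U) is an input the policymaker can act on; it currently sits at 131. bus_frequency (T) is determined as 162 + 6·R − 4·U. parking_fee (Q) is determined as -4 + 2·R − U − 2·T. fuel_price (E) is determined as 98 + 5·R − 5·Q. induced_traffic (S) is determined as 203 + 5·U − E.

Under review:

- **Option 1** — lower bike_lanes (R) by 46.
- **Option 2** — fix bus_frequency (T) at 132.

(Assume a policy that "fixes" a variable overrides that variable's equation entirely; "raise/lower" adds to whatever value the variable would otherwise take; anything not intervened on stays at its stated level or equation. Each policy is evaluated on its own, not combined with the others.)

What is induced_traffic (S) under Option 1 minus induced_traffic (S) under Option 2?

Option 1 (R − 46):
  R = 142 − 46 = 96
  U = 131
  T = 162 + 6·96 − 4·131 = 214
  Q = -4 + 2·96 − 131 − 2·214 = -371
  E = 98 + 5·96 − 5·(-371) = 2433
  S = 203 + 5·131 − 2433 = -1575
Option 2 (T := 132):
  R = 142
  U = 131
  T = 132
  Q = -4 + 2·142 − 131 − 2·132 = -115
  E = 98 + 5·142 − 5·(-115) = 1383
  S = 203 + 5·131 − 1383 = -525
S: -1575 − (-525) = -1050

-1050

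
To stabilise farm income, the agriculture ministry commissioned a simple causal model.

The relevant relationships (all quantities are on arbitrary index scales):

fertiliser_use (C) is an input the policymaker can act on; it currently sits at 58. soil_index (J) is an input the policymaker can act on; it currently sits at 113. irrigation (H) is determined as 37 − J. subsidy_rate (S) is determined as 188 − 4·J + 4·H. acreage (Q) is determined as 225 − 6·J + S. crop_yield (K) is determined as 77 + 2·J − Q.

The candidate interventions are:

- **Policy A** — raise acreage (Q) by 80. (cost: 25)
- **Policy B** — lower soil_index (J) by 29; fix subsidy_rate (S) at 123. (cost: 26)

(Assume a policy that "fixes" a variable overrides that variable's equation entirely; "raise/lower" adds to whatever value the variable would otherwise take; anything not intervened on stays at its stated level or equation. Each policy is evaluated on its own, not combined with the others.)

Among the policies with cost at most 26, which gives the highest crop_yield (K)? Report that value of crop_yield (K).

Policy A (Q + 80):
  J = 113
  H = 37 − 113 = -76
  S = 188 − 4·113 + 4·(-76) = -568
  Q = 225 − 6·113 + (-568) (+80 from intervention) = -941
  K = 77 + 2·113 − (-941) = 1244
Policy B (J − 29, S := 123):
  J = 113 − 29 = 84
  H = 37 − 84 = -47
  S = 123
  Q = 225 − 6·84 + 123 = -156
  K = 77 + 2·84 − (-156) = 401
Comparing — Policy A: K=1244, Policy B: K=401. Highest is 1244 (Policy A).

1244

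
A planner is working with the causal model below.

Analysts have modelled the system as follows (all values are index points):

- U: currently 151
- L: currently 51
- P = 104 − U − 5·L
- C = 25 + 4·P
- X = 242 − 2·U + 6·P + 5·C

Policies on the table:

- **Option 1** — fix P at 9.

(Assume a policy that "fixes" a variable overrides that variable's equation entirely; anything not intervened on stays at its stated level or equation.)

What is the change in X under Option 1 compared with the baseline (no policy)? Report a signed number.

8086

Baseline:
  U = 151
  L = 51
  P = 104 − 151 − 5·51 = -302
  C = 25 + 4·(-302) = -1183
  X = 242 − 2·151 + 6·(-302) + 5·(-1183) = -7787
Option 1 (P := 9):
  U = 151
  L = 51
  P = 9
  C = 25 + 4·9 = 61
  X = 242 − 2·151 + 6·9 + 5·61 = 299
Change in X: 299 − (-7787) = 8086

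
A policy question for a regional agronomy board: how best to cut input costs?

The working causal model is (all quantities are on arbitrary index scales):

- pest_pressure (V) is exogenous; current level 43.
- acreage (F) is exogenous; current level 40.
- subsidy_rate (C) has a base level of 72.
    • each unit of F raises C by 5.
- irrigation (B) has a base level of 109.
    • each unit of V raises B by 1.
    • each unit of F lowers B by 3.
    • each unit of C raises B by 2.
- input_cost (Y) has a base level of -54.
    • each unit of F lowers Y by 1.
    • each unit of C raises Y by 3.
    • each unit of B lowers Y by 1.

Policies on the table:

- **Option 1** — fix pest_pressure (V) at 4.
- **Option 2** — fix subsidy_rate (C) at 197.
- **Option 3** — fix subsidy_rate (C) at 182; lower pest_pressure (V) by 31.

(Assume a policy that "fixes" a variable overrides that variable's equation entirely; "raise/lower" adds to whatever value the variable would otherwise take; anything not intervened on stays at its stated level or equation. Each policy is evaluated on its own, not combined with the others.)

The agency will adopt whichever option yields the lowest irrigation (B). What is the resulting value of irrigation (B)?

365

Option 1 (V := 4):
  V = 4
  F = 40
  C = 72 + 5·40 = 272
  B = 109 + 4 − 3·40 + 2·272 = 537
Option 2 (C := 197):
  V = 43
  F = 40
  C = 197
  B = 109 + 43 − 3·40 + 2·197 = 426
Option 3 (C := 182, V − 31):
  V = 43 − 31 = 12
  F = 40
  C = 182
  B = 109 + 12 − 3·40 + 2·182 = 365
Comparing — Option 1: B=537, Option 2: B=426, Option 3: B=365. Lowest is 365 (Option 3).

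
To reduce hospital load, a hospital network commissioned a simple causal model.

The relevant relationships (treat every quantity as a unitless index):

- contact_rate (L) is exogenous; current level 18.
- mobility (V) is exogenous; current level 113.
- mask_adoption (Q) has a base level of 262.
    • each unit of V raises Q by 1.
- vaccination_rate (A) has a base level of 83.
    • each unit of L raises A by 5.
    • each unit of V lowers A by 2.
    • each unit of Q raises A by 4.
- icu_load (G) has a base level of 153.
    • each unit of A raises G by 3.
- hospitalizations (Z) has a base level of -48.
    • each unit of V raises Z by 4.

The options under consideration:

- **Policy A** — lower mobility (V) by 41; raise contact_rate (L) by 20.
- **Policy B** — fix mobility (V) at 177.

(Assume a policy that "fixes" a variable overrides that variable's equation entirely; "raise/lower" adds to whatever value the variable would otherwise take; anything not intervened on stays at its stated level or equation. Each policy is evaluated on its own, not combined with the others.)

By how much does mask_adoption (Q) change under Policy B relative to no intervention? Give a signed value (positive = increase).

64

Baseline:
  V = 113
  Q = 262 + 113 = 375
Policy B (V := 177):
  V = 177
  Q = 262 + 177 = 439
Change in Q: 439 − 375 = 64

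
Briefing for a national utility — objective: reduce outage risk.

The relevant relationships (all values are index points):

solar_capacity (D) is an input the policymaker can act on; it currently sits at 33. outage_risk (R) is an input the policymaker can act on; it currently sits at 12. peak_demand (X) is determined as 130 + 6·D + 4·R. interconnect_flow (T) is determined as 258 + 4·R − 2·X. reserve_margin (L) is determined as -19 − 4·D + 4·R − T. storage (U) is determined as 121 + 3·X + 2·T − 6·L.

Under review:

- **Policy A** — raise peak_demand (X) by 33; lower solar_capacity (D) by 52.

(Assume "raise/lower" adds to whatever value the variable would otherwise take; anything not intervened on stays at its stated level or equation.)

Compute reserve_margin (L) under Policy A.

Policy A (X + 33, D − 52):
  D = 33 − 52 = -19
  R = 12
  X = 130 + 6·(-19) + 4·12 (+33 from intervention) = 97
  T = 258 + 4·12 − 2·97 = 112
  L = -19 − 4·(-19) + 4·12 − 112 = -7

-7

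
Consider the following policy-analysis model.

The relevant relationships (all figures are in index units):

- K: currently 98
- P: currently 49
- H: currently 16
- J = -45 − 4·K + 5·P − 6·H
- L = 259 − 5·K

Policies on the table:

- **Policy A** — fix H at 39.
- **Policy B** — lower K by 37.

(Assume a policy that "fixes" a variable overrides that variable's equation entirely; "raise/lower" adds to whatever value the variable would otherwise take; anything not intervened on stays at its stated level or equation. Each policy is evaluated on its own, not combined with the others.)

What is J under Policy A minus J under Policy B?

Policy A (H := 39):
  K = 98
  P = 49
  H = 39
  J = -45 − 4·98 + 5·49 − 6·39 = -426
Policy B (K − 37):
  K = 98 − 37 = 61
  P = 49
  H = 16
  J = -45 − 4·61 + 5·49 − 6·16 = -140
J: -426 − (-140) = -286

-286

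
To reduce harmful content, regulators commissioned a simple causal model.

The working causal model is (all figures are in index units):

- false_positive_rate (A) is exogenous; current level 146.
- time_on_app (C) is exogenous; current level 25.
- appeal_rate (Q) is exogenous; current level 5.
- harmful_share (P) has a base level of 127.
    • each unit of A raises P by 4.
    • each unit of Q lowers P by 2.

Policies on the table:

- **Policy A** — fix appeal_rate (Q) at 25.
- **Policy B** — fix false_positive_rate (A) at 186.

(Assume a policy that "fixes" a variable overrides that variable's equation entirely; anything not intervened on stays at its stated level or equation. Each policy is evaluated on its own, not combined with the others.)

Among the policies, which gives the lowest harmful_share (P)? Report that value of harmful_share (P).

Policy A (Q := 25):
  A = 146
  Q = 25
  P = 127 + 4·146 − 2·25 = 661
Policy B (A := 186):
  A = 186
  Q = 5
  P = 127 + 4·186 − 2·5 = 861
Comparing — Policy A: P=661, Policy B: P=861. Lowest is 661 (Policy A).

661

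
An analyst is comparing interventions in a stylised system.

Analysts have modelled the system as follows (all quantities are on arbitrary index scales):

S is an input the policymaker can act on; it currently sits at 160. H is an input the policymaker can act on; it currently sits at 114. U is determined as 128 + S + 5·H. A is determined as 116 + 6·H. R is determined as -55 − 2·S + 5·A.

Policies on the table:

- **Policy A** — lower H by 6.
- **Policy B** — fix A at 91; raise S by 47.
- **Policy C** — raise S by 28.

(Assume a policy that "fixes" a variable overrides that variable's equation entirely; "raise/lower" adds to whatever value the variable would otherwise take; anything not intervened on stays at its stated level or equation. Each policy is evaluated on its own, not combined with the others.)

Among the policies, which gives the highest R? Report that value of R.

Policy A (H − 6):
  S = 160
  H = 114 − 6 = 108
  A = 116 + 6·108 = 764
  R = -55 − 2·160 + 5·764 = 3445
Policy B (A := 91, S + 47):
  S = 160 + 47 = 207
  H = 114
  A = 91
  R = -55 − 2·207 + 5·91 = -14
Policy C (S + 28):
  S = 160 + 28 = 188
  H = 114
  A = 116 + 6·114 = 800
  R = -55 − 2·188 + 5·800 = 3569
Comparing — Policy A: R=3445, Policy B: R=-14, Policy C: R=3569. Highest is 3569 (Policy C).

3569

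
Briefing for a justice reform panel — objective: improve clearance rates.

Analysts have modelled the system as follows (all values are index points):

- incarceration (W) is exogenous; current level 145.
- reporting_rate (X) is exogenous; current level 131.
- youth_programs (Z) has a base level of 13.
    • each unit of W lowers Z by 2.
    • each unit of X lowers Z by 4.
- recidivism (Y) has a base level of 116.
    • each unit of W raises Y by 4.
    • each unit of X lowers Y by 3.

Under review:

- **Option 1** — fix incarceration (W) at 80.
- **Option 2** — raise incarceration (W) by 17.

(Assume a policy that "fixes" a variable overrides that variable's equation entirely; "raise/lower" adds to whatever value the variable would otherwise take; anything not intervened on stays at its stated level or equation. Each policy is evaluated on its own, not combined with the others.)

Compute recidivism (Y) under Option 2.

371

Option 2 (W + 17):
  W = 145 + 17 = 162
  X = 131
  Y = 116 + 4·162 − 3·131 = 371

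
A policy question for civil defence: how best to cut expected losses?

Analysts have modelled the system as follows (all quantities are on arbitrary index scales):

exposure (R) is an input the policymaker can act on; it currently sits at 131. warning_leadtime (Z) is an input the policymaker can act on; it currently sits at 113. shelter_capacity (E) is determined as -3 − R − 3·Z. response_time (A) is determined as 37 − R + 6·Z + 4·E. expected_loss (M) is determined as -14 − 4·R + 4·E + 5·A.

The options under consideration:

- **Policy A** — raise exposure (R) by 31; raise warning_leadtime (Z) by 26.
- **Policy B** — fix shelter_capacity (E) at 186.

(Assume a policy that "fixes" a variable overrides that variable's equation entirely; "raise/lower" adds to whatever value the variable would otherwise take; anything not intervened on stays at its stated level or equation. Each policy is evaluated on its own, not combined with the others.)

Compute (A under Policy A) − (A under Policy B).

-2947

Policy A (R + 31, Z + 26):
  R = 131 + 31 = 162
  Z = 113 + 26 = 139
  E = -3 − 162 − 3·139 = -582
  A = 37 − 162 + 6·139 + 4·(-582) = -1619
Policy B (E := 186):
  R = 131
  Z = 113
  E = 186
  A = 37 − 131 + 6·113 + 4·186 = 1328
A: -1619 − 1328 = -2947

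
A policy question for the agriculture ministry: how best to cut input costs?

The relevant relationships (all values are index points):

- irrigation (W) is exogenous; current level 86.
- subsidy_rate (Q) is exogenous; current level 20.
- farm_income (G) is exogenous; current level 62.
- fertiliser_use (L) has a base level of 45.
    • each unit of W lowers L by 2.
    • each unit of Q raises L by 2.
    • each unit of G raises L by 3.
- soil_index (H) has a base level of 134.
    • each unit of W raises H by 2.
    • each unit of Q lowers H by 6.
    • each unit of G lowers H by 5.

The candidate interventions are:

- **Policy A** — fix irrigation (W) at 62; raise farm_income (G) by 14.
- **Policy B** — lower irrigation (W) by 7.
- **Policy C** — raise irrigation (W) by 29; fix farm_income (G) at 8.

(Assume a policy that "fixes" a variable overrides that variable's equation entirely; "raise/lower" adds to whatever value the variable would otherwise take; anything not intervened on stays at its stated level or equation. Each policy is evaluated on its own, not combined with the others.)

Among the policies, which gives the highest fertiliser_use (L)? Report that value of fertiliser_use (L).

189

Policy A (W := 62, G + 14):
  W = 62
  Q = 20
  G = 62 + 14 = 76
  L = 45 − 2·62 + 2·20 + 3·76 = 189
Policy B (W − 7):
  W = 86 − 7 = 79
  Q = 20
  G = 62
  L = 45 − 2·79 + 2·20 + 3·62 = 113
Policy C (W + 29, G := 8):
  W = 86 + 29 = 115
  Q = 20
  G = 8
  L = 45 − 2·115 + 2·20 + 3·8 = -121
Comparing — Policy A: L=189, Policy B: L=113, Policy C: L=-121. Highest is 189 (Policy A).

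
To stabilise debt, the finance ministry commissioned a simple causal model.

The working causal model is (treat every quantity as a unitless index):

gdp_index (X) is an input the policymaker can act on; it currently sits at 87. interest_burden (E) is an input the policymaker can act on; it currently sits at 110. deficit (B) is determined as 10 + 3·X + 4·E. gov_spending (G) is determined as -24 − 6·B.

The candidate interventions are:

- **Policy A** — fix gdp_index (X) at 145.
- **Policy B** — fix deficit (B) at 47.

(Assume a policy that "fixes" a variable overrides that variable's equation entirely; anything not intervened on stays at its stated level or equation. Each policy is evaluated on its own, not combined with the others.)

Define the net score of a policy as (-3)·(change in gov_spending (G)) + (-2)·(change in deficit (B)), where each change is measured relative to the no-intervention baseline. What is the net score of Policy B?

-10624

Baseline:
  X = 87
  E = 110
  B = 10 + 3·87 + 4·110 = 711
  G = -24 − 6·711 = -4290
Policy B (B := 47):
  X = 87
  E = 110
  B = 47
  G = -24 − 6·47 = -306
ΔG = -306 − (-4290) = 3984; ΔB = 47 − 711 = -664
Score = (-3)·3984 + (-2)·(-664) = -10624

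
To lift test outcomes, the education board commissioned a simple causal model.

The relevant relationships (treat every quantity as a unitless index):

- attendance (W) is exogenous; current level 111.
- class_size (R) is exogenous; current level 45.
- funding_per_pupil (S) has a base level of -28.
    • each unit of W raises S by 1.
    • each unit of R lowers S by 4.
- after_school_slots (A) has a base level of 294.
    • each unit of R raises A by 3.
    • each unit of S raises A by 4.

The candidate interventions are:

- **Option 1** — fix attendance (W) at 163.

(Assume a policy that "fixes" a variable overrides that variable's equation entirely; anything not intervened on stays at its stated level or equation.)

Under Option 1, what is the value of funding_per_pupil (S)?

Option 1 (W := 163):
  W = 163
  R = 45
  S = -28 + 163 − 4·45 = -45

-45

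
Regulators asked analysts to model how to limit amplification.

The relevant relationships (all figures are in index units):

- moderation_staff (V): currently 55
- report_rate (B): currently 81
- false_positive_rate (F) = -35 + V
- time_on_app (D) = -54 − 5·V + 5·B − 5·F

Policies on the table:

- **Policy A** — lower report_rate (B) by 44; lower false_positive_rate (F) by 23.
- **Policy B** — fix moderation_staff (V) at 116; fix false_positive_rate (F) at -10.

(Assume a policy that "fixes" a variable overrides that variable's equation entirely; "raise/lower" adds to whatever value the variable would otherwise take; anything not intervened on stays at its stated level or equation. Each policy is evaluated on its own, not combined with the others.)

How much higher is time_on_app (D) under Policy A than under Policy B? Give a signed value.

50

Policy A (B − 44, F − 23):
  V = 55
  B = 81 − 44 = 37
  F = -35 + 55 (−23 from intervention) = -3
  D = -54 − 5·55 + 5·37 − 5·(-3) = -129
Policy B (V := 116, F := -10):
  V = 116
  B = 81
  F = -10
  D = -54 − 5·116 + 5·81 − 5·(-10) = -179
D: -129 − (-179) = 50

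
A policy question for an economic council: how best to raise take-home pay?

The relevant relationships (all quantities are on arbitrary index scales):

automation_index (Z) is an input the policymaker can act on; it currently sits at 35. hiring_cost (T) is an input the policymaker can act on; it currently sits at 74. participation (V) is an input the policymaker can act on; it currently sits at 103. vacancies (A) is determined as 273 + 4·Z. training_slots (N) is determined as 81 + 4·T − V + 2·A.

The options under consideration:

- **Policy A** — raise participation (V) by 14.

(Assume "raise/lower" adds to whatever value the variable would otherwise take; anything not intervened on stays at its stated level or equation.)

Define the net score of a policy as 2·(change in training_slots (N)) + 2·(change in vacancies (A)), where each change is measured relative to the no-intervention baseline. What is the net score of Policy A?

-28

Baseline:
  Z = 35
  T = 74
  V = 103
  A = 273 + 4·35 = 413
  N = 81 + 4·74 − 103 + 2·413 = 1100
Policy A (V + 14):
  Z = 35
  T = 74
  V = 103 + 14 = 117
  A = 273 + 4·35 = 413
  N = 81 + 4·74 − 117 + 2·413 = 1086
ΔN = 1086 − 1100 = -14; ΔA = 413 − 413 = 0
Score = 2·(-14) + 2·0 = -28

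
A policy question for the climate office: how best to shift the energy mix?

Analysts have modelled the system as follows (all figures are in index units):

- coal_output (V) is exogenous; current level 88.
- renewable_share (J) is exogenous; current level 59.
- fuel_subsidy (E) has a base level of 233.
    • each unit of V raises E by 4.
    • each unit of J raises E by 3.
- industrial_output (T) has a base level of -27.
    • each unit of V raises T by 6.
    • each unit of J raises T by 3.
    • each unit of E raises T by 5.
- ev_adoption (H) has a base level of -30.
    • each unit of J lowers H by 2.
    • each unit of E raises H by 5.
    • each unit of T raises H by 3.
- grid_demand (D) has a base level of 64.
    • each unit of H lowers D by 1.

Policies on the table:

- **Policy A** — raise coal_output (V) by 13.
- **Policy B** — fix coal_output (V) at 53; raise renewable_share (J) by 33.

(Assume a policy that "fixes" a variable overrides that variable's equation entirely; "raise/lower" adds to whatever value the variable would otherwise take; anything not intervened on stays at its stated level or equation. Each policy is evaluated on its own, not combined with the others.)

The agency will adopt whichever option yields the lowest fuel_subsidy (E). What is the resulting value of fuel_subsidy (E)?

721

Policy A (V + 13):
  V = 88 + 13 = 101
  J = 59
  E = 233 + 4·101 + 3·59 = 814
Policy B (V := 53, J + 33):
  V = 53
  J = 59 + 33 = 92
  E = 233 + 4·53 + 3·92 = 721
Comparing — Policy A: E=814, Policy B: E=721. Lowest is 721 (Policy B).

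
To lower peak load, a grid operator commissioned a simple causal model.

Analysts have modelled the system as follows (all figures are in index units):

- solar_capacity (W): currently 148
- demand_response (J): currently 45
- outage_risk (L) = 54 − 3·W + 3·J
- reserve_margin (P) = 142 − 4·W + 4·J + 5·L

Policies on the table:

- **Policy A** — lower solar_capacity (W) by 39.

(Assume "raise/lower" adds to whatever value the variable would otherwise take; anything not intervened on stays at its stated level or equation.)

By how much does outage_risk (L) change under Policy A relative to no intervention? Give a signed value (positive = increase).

Baseline:
  W = 148
  J = 45
  L = 54 − 3·148 + 3·45 = -255
Policy A (W − 39):
  W = 148 − 39 = 109
  J = 45
  L = 54 − 3·109 + 3·45 = -138
Change in L: -138 − (-255) = 117

117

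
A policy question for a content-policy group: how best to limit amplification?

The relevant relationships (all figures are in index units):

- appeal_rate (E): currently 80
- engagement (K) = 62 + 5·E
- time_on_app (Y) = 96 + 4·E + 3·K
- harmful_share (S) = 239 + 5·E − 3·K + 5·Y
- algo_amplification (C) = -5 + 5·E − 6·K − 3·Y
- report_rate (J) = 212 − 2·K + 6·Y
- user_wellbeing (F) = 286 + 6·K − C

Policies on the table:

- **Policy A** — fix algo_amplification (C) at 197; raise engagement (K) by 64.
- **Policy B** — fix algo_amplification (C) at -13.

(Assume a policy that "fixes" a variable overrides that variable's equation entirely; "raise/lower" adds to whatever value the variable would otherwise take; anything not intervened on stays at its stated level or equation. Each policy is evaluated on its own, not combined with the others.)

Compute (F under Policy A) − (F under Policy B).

Policy A (C := 197, K + 64):
  E = 80
  K = 62 + 5·80 (+64 from intervention) = 526
  Y = 96 + 4·80 + 3·526 = 1994
  C = 197
  F = 286 + 6·526 − 197 = 3245
Policy B (C := -13):
  E = 80
  K = 62 + 5·80 = 462
  Y = 96 + 4·80 + 3·462 = 1802
  C = -13
  F = 286 + 6·462 − (-13) = 3071
F: 3245 − 3071 = 174

174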